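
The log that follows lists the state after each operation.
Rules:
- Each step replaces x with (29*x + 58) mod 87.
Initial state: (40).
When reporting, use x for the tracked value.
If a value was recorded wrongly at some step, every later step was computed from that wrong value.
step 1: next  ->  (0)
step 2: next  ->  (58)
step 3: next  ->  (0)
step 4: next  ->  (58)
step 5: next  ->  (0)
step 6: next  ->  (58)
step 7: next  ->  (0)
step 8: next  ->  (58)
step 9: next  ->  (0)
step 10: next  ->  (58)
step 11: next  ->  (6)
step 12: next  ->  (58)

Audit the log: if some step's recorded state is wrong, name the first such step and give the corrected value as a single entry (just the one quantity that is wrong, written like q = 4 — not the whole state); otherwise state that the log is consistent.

step 1: x = (29*40 + 58) mod 87 = 0 -> verified
step 2: x = (29*0 + 58) mod 87 = 58 -> confirmed correct
step 3: x = (29*58 + 58) mod 87 = 0 -> checks out
step 4: x = (29*0 + 58) mod 87 = 58 -> exactly as logged
step 5: x = (29*58 + 58) mod 87 = 0 -> exactly as logged
step 6: x = (29*0 + 58) mod 87 = 58 -> consistent with the log
step 7: x = (29*58 + 58) mod 87 = 0 -> checks out
step 8: x = (29*0 + 58) mod 87 = 58 -> same as recorded
step 9: x = (29*58 + 58) mod 87 = 0 -> matches
step 10: x = (29*0 + 58) mod 87 = 58 -> agrees with the log
step 11: x = (29*58 + 58) mod 87 = 0 -> not what was recorded
The audit stops at step 11: the recorded entry is wrong and should be x = 0.

step 11, x = 0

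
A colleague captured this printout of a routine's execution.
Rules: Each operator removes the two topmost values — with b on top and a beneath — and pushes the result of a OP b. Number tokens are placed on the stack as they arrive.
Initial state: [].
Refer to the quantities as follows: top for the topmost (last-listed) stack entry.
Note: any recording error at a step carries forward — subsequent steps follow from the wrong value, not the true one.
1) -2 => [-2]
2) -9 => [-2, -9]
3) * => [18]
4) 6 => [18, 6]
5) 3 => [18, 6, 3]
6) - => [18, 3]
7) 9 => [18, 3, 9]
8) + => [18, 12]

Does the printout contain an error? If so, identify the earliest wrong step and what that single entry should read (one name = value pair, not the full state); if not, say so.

no error

step 1: push -2: top = -2 -> confirmed correct
step 2: push -9: top = -9 -> agrees with the printout
step 3: -2 * -9 = 18 -> exactly as logged
step 4: push 6: top = 6 -> matches
step 5: push 3: top = 3 -> confirmed correct
step 6: 6 - 3 = 3 -> verified
step 7: push 9: top = 9 -> agrees with the printout
step 8: 3 + 9 = 12 -> agrees with the printout
All steps check out; nothing to correct.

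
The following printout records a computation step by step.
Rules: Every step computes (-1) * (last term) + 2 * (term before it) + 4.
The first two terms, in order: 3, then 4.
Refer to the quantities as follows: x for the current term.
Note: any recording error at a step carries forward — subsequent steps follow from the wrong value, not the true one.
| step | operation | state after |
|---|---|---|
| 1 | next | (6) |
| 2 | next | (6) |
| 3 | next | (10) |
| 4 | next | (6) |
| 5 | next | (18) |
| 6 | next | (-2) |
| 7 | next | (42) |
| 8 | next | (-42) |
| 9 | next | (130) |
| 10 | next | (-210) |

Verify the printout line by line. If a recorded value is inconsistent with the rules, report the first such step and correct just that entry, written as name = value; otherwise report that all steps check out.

no error

1. x = -1*(4) + (2)*(3) + (4) = 6 (in agreement)
2. x = -1*(6) + (2)*(4) + (4) = 6 (confirmed correct)
3. x = -1*(6) + (2)*(6) + (4) = 10 (no discrepancy)
4. x = -1*(10) + (2)*(6) + (4) = 6 (verified)
5. x = -1*(6) + (2)*(10) + (4) = 18 (confirmed correct)
6. x = -1*(18) + (2)*(6) + (4) = -2 (matches)
7. x = -1*(-2) + (2)*(18) + (4) = 42 (no discrepancy)
8. x = -1*(42) + (2)*(-2) + (4) = -42 (in agreement)
9. x = -1*(-42) + (2)*(42) + (4) = 130 (agrees with the printout)
10. x = -1*(130) + (2)*(-42) + (4) = -210 (verified)
The whole run recomputes cleanly — no discrepancies.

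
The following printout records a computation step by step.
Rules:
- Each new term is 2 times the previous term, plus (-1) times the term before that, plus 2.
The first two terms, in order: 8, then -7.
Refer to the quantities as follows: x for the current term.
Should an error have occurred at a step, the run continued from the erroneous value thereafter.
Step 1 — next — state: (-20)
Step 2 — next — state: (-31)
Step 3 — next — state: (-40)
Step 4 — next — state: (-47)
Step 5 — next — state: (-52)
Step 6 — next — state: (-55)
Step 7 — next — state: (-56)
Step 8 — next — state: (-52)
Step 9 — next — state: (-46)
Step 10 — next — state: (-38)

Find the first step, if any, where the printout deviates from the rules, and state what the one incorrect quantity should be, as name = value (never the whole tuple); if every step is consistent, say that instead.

step 1: x = 2*(-7) + (-1)*(8) + (2) = -20 -> agrees with the printout
step 2: x = 2*(-20) + (-1)*(-7) + (2) = -31 -> same as recorded
step 3: x = 2*(-31) + (-1)*(-20) + (2) = -40 -> same as recorded
step 4: x = 2*(-40) + (-1)*(-31) + (2) = -47 -> matches
step 5: x = 2*(-47) + (-1)*(-40) + (2) = -52 -> checks out
step 6: x = 2*(-52) + (-1)*(-47) + (2) = -55 -> confirmed correct
step 7: x = 2*(-55) + (-1)*(-52) + (2) = -56 -> agrees with the printout
step 8: x = 2*(-56) + (-1)*(-55) + (2) = -55 -> the printout has a different value
Step 8 is the first one off; corrected, x = -55.

step 8, x = -55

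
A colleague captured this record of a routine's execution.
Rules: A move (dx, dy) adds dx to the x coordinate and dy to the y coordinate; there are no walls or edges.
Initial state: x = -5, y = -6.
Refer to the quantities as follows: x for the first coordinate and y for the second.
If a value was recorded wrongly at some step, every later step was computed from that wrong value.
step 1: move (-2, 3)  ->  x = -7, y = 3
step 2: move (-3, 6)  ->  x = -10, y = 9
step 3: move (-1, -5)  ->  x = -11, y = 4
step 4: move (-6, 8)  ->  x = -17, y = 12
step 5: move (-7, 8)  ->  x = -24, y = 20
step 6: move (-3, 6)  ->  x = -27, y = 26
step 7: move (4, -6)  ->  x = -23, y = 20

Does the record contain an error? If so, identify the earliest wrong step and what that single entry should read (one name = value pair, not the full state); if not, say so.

Recomputing the run from the initial state:
step 1: x = -7, y = -3
step 2: x = -10, y = 3
step 3: x = -11, y = -2
step 4: x = -17, y = 6
step 5: x = -24, y = 14
step 6: x = -27, y = 20
step 7: x = -23, y = 14
The first disagreement with the record is at step 1, where the value should be y = -3.

step 1, y = -3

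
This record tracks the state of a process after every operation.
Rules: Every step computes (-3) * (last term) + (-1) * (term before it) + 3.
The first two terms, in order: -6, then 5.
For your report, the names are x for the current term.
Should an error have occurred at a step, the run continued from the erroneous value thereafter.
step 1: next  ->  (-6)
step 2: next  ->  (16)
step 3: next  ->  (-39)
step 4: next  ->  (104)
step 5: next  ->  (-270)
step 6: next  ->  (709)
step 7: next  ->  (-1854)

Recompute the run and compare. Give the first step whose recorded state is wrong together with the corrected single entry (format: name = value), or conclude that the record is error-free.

no error

Recomputing the run from the initial state:
step 1: x = -6
step 2: x = 16
step 3: x = -39
step 4: x = 104
step 5: x = -270
step 6: x = 709
step 7: x = -1854
This matches the record at every step.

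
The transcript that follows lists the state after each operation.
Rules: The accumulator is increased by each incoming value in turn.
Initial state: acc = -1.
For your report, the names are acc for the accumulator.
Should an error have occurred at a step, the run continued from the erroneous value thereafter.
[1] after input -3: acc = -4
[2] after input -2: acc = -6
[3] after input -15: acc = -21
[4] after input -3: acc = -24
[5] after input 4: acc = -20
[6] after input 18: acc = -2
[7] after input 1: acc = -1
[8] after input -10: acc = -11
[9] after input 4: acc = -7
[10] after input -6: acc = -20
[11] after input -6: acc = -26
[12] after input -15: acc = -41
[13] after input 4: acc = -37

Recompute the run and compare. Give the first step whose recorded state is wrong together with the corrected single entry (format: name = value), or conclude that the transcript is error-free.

step 10, acc = -13

Recomputing the run from the initial state:
step 1: acc = -4
step 2: acc = -6
step 3: acc = -21
step 4: acc = -24
step 5: acc = -20
step 6: acc = -2
step 7: acc = -1
step 8: acc = -11
step 9: acc = -7
step 10: acc = -13
step 11: acc = -19
step 12: acc = -34
step 13: acc = -30
The first disagreement with the transcript is at step 10, where the value should be acc = -13.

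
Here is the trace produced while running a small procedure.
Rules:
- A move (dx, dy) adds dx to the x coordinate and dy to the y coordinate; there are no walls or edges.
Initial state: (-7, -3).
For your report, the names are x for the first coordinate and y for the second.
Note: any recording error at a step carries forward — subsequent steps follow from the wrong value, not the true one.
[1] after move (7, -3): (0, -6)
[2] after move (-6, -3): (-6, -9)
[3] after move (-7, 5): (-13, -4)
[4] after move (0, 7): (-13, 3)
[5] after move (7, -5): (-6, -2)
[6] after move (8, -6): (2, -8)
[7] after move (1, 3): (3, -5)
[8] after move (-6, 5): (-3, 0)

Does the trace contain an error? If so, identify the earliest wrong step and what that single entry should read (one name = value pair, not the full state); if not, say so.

no error

Recomputing the run from the initial state:
step 1: x = 0, y = -6
step 2: x = -6, y = -9
step 3: x = -13, y = -4
step 4: x = -13, y = 3
step 5: x = -6, y = -2
step 6: x = 2, y = -8
step 7: x = 3, y = -5
step 8: x = -3, y = 0
This matches the trace at every step.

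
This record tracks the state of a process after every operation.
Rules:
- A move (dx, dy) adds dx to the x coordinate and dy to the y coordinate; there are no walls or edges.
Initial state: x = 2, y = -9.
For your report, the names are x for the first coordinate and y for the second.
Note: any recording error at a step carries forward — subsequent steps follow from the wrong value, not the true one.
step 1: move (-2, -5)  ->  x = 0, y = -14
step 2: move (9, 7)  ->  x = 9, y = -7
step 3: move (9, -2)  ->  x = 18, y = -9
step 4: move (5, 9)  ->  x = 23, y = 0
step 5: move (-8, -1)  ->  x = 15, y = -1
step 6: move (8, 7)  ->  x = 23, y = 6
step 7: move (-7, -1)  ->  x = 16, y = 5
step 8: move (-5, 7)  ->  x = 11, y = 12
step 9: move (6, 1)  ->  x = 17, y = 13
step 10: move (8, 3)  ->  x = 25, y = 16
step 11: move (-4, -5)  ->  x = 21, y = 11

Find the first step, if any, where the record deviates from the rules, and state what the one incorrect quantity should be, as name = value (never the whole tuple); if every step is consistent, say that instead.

step 1: x = 2 + (-2) = 0, y = -9 + (-5) = -14 -> confirmed correct
step 2: x = 0 + (9) = 9, y = -14 + (7) = -7 -> verified
step 3: x = 9 + (9) = 18, y = -7 + (-2) = -9 -> in agreement
step 4: x = 18 + (5) = 23, y = -9 + (9) = 0 -> verified
step 5: x = 23 + (-8) = 15, y = 0 + (-1) = -1 -> exactly as logged
step 6: x = 15 + (8) = 23, y = -1 + (7) = 6 -> no discrepancy
step 7: x = 23 + (-7) = 16, y = 6 + (-1) = 5 -> same as recorded
step 8: x = 16 + (-5) = 11, y = 5 + (7) = 12 -> agrees with the record
step 9: x = 11 + (6) = 17, y = 12 + (1) = 13 -> verified
step 10: x = 17 + (8) = 25, y = 13 + (3) = 16 -> exactly as logged
step 11: x = 25 + (-4) = 21, y = 16 + (-5) = 11 -> matches
The whole run recomputes cleanly — no discrepancies.

no error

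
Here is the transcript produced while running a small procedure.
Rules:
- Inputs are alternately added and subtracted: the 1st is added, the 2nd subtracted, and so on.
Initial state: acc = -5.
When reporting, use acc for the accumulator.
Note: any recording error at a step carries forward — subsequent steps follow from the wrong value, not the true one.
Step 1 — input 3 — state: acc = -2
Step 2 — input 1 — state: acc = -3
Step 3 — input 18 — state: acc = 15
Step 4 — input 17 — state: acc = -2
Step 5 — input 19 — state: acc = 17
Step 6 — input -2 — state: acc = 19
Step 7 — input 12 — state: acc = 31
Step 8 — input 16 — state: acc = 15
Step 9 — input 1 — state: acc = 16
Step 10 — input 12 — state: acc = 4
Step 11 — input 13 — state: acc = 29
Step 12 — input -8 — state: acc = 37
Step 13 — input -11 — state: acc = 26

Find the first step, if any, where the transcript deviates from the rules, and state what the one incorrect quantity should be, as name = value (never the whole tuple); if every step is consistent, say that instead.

Recomputing the run from the initial state:
step 1: acc = -2
step 2: acc = -3
step 3: acc = 15
step 4: acc = -2
step 5: acc = 17
step 6: acc = 19
step 7: acc = 31
step 8: acc = 15
step 9: acc = 16
step 10: acc = 4
step 11: acc = 17
step 12: acc = 25
step 13: acc = 14
The first disagreement with the transcript is at step 11, where the value should be acc = 17.

step 11, acc = 17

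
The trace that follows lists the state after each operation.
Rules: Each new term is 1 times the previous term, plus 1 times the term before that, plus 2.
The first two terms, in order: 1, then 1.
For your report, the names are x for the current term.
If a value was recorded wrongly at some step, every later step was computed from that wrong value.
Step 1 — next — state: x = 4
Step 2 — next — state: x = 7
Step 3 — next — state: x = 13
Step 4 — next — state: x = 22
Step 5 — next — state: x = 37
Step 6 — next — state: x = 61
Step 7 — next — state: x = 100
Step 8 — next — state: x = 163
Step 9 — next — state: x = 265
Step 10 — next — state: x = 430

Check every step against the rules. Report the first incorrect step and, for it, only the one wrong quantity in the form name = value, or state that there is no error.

Recomputing the run from the initial state:
step 1: x = 4
step 2: x = 7
step 3: x = 13
step 4: x = 22
step 5: x = 37
step 6: x = 61
step 7: x = 100
step 8: x = 163
step 9: x = 265
step 10: x = 430
This matches the trace at every step.

no error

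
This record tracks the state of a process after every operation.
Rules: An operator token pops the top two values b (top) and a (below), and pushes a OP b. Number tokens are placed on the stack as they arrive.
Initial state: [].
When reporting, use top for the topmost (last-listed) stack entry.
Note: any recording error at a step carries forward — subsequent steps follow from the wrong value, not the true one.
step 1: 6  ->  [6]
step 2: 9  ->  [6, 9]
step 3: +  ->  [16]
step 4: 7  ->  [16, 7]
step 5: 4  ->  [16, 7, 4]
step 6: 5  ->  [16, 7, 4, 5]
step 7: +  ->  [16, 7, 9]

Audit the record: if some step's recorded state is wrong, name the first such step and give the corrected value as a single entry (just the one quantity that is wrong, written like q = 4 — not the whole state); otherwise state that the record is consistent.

step 3, top = 15

Recomputing the run from the initial state:
step 1: [6]
step 2: [6, 9]
step 3: [15]
step 4: [15, 7]
step 5: [15, 7, 4]
step 6: [15, 7, 4, 5]
step 7: [15, 7, 9]
The first disagreement with the record is at step 3, where the value should be top = 15.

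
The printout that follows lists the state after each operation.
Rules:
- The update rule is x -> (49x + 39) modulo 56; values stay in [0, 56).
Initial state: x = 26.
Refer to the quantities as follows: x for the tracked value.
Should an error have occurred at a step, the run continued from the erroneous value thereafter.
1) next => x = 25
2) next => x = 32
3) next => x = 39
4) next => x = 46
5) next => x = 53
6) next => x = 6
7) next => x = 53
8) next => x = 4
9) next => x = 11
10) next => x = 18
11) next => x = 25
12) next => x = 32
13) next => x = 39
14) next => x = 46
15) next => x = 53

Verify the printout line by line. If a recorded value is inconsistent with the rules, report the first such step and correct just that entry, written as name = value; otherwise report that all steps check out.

step 6, x = 4

Recomputing the run from the initial state:
step 1: x = 25
step 2: x = 32
step 3: x = 39
step 4: x = 46
step 5: x = 53
step 6: x = 4
step 7: x = 11
step 8: x = 18
step 9: x = 25
step 10: x = 32
step 11: x = 39
step 12: x = 46
step 13: x = 53
step 14: x = 4
step 15: x = 11
The first disagreement with the printout is at step 6, where the value should be x = 4.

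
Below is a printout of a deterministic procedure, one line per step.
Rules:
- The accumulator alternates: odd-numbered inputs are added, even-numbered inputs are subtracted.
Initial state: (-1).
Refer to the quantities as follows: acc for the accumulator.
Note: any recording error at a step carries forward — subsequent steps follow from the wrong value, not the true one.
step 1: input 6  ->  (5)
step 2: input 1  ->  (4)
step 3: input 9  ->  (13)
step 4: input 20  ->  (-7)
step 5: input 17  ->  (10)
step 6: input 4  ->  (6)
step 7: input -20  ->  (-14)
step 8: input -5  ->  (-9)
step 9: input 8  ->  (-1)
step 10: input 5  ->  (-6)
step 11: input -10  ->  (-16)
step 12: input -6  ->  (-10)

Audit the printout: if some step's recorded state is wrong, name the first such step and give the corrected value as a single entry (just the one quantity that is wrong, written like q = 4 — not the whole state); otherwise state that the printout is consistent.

no error

Recomputing the run from the initial state:
step 1: acc = 5
step 2: acc = 4
step 3: acc = 13
step 4: acc = -7
step 5: acc = 10
step 6: acc = 6
step 7: acc = -14
step 8: acc = -9
step 9: acc = -1
step 10: acc = -6
step 11: acc = -16
step 12: acc = -10
This matches the printout at every step.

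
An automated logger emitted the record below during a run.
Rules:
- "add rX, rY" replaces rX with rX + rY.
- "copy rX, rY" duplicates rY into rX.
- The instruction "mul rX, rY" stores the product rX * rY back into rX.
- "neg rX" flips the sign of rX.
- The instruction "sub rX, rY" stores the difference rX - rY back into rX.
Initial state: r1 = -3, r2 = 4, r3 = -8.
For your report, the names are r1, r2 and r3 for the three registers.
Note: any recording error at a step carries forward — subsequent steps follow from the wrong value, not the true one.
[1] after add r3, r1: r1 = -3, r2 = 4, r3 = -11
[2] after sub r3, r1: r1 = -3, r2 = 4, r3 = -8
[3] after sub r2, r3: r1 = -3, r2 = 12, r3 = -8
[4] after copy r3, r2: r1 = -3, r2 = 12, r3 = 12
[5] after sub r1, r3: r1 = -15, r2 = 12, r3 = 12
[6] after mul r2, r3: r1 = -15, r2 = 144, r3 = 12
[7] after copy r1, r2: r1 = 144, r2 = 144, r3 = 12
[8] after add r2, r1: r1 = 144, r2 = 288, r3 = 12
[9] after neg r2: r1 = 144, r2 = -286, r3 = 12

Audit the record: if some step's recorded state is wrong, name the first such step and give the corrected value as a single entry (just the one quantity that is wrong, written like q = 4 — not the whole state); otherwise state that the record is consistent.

step 9, r2 = -288

Step 1: r3 = -8 + -3 = -11 — no discrepancy.
Step 2: r3 = -11 - -3 = -8 — no discrepancy.
Step 3: r2 = 4 - -8 = 12 — in agreement.
Step 4: r3 = 12 — in agreement.
Step 5: r1 = -3 - 12 = -15 — agrees with the record.
Step 6: r2 = 12 * 12 = 144 — confirmed correct.
Step 7: r1 = 144 — no discrepancy.
Step 8: r2 = 144 + 144 = 288 — agrees with the record.
Step 9: r2 = -(288) = -288 — the record has a different value.
So the first discrepancy is step 9, where the right value is r2 = -288.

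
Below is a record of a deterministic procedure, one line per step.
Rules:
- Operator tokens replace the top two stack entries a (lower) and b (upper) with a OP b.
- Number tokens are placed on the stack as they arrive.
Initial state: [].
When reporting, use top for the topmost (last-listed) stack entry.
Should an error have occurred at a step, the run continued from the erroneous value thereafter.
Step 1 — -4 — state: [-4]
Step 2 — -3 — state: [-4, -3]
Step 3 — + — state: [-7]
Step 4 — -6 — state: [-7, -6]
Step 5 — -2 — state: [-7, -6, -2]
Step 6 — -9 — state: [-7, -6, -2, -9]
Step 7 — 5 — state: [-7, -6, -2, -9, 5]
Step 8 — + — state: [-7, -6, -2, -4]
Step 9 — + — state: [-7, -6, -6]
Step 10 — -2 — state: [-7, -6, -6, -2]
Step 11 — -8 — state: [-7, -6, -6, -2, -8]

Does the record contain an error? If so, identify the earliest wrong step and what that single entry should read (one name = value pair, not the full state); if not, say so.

no error

1. push -4: top = -4 (agrees with the record)
2. push -3: top = -3 (verified)
3. -4 + -3 = -7 (matches)
4. push -6: top = -6 (confirmed correct)
5. push -2: top = -2 (in agreement)
6. push -9: top = -9 (no discrepancy)
7. push 5: top = 5 (consistent with the record)
8. -9 + 5 = -4 (verified)
9. -2 + -4 = -6 (consistent with the record)
10. push -2: top = -2 (agrees with the record)
11. push -8: top = -8 (agrees with the record)
All steps check out; nothing to correct.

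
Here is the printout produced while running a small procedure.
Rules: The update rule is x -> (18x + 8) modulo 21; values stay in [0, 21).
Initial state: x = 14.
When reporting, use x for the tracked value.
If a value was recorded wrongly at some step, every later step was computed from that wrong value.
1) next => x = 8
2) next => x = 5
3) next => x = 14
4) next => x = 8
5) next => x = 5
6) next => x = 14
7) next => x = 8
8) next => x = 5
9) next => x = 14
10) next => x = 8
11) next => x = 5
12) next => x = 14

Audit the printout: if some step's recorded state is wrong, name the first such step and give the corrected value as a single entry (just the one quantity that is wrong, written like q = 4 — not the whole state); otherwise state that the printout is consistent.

no error

1. x = (18*14 + 8) mod 21 = 8 (in agreement)
2. x = (18*8 + 8) mod 21 = 5 (verified)
3. x = (18*5 + 8) mod 21 = 14 (same as recorded)
4. x = (18*14 + 8) mod 21 = 8 (verified)
5. x = (18*8 + 8) mod 21 = 5 (same as recorded)
6. x = (18*5 + 8) mod 21 = 14 (verified)
7. x = (18*14 + 8) mod 21 = 8 (confirmed correct)
8. x = (18*8 + 8) mod 21 = 5 (confirmed correct)
9. x = (18*5 + 8) mod 21 = 14 (same as recorded)
10. x = (18*14 + 8) mod 21 = 8 (no discrepancy)
11. x = (18*8 + 8) mod 21 = 5 (matches)
12. x = (18*5 + 8) mod 21 = 14 (checks out)
The whole run recomputes cleanly — no discrepancies.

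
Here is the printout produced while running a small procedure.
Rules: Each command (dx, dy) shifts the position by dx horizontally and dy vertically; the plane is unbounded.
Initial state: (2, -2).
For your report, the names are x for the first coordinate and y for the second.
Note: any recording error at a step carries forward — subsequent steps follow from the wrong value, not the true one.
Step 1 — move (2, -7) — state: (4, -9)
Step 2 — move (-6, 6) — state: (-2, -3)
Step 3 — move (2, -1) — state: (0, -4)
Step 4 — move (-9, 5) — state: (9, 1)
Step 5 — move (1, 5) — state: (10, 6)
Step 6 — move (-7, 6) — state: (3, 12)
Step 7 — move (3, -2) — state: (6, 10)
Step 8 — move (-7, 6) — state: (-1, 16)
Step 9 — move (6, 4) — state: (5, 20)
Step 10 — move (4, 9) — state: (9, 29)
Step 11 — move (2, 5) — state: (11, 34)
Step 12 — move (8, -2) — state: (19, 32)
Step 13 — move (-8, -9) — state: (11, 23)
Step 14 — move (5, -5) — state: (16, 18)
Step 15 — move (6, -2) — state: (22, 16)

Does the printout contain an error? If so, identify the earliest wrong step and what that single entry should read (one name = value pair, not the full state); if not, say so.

step 4, x = -9

Recomputing the run from the initial state:
step 1: x = 4, y = -9
step 2: x = -2, y = -3
step 3: x = 0, y = -4
step 4: x = -9, y = 1
step 5: x = -8, y = 6
step 6: x = -15, y = 12
step 7: x = -12, y = 10
step 8: x = -19, y = 16
step 9: x = -13, y = 20
step 10: x = -9, y = 29
step 11: x = -7, y = 34
step 12: x = 1, y = 32
step 13: x = -7, y = 23
step 14: x = -2, y = 18
step 15: x = 4, y = 16
The first disagreement with the printout is at step 4, where the value should be x = -9.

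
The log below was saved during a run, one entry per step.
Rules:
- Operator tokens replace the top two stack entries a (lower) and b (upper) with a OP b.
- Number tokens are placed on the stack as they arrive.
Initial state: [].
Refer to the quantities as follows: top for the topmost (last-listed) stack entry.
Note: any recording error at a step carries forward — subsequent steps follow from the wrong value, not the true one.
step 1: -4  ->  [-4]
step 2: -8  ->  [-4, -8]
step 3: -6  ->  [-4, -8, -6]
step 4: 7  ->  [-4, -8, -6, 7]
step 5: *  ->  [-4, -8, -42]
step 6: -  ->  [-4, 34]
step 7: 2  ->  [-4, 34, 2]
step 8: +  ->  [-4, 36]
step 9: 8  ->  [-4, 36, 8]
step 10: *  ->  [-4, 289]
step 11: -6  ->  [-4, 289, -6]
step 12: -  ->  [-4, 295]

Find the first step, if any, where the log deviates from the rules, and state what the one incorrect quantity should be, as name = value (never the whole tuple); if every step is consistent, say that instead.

step 10, top = 288

Recomputing the run from the initial state:
step 1: [-4]
step 2: [-4, -8]
step 3: [-4, -8, -6]
step 4: [-4, -8, -6, 7]
step 5: [-4, -8, -42]
step 6: [-4, 34]
step 7: [-4, 34, 2]
step 8: [-4, 36]
step 9: [-4, 36, 8]
step 10: [-4, 288]
step 11: [-4, 288, -6]
step 12: [-4, 294]
The first disagreement with the log is at step 10, where the value should be top = 288.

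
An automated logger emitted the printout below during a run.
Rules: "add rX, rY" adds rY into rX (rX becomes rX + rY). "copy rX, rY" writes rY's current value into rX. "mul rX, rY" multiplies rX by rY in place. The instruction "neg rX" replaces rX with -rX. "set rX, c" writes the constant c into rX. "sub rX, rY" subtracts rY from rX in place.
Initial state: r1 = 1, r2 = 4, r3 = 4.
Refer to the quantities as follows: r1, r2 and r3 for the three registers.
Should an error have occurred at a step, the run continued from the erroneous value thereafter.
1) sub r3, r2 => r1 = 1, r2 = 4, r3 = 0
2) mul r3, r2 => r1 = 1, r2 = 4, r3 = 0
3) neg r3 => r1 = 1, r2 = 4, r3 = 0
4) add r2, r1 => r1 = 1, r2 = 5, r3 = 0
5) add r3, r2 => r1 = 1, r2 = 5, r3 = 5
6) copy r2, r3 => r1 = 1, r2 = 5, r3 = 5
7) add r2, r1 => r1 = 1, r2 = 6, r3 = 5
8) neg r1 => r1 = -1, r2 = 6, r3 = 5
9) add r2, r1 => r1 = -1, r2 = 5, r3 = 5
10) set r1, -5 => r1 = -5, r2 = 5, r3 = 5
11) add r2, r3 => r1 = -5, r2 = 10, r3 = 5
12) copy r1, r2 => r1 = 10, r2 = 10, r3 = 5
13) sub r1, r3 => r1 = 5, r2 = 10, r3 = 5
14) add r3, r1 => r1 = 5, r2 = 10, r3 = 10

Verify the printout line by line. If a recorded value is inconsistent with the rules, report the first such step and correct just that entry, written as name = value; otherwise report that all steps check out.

step 1: r3 = 4 - 4 = 0 -> confirmed correct
step 2: r3 = 0 * 4 = 0 -> matches
step 3: r3 = -(0) = 0 -> consistent with the printout
step 4: r2 = 4 + 1 = 5 -> consistent with the printout
step 5: r3 = 0 + 5 = 5 -> exactly as logged
step 6: r2 = 5 -> consistent with the printout
step 7: r2 = 5 + 1 = 6 -> consistent with the printout
step 8: r1 = -(1) = -1 -> confirmed correct
step 9: r2 = 6 + -1 = 5 -> same as recorded
step 10: r1 = -5 -> verified
step 11: r2 = 5 + 5 = 10 -> verified
step 12: r1 = 10 -> verified
step 13: r1 = 10 - 5 = 5 -> agrees with the printout
step 14: r3 = 5 + 5 = 10 -> same as recorded
The recomputation confirms every line.

no error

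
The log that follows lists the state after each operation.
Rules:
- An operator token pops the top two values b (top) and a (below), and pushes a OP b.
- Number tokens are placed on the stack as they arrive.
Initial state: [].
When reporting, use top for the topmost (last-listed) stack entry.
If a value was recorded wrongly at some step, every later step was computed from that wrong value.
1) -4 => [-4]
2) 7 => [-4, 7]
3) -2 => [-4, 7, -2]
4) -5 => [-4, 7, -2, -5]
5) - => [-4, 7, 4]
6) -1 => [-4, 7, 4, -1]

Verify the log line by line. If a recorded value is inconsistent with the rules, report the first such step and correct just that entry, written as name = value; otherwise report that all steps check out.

Recomputing the run from the initial state:
step 1: [-4]
step 2: [-4, 7]
step 3: [-4, 7, -2]
step 4: [-4, 7, -2, -5]
step 5: [-4, 7, 3]
step 6: [-4, 7, 3, -1]
The first disagreement with the log is at step 5, where the value should be top = 3.

step 5, top = 3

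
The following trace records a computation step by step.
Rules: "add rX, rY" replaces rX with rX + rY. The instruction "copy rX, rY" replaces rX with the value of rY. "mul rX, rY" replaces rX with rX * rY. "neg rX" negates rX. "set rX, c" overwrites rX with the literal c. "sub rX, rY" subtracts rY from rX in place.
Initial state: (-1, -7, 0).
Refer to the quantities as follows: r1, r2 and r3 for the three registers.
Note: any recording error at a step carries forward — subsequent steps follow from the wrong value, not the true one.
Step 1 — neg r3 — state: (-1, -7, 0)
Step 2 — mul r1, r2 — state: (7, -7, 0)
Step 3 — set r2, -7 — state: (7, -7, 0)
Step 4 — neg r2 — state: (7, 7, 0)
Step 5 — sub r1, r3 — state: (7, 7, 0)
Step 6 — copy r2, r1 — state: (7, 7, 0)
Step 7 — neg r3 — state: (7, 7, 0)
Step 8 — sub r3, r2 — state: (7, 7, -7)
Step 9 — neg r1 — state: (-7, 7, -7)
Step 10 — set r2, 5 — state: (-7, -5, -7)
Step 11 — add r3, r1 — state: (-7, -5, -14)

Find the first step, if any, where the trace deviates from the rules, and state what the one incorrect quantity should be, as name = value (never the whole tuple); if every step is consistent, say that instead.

step 10, r2 = 5

step 1: r3 = -(0) = 0 -> same as recorded
step 2: r1 = -1 * -7 = 7 -> matches
step 3: r2 = -7 -> in agreement
step 4: r2 = -(-7) = 7 -> verified
step 5: r1 = 7 - 0 = 7 -> exactly as logged
step 6: r2 = 7 -> checks out
step 7: r3 = -(0) = 0 -> consistent with the trace
step 8: r3 = 0 - 7 = -7 -> same as recorded
step 9: r1 = -(7) = -7 -> exactly as logged
step 10: r2 = 5 -> first mismatch against the trace
The audit stops at step 10: the recorded entry is wrong and should be r2 = 5.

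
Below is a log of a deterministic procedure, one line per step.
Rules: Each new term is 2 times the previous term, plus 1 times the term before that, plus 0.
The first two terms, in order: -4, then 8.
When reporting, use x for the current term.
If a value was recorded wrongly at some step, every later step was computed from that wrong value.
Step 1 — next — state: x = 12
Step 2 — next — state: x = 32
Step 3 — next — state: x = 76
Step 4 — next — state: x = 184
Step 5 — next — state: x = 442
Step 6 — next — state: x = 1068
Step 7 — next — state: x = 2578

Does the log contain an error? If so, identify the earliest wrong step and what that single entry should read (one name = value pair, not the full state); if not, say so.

step 5, x = 444

Recomputing the run from the initial state:
step 1: x = 12
step 2: x = 32
step 3: x = 76
step 4: x = 184
step 5: x = 444
step 6: x = 1072
step 7: x = 2588
The first disagreement with the log is at step 5, where the value should be x = 444.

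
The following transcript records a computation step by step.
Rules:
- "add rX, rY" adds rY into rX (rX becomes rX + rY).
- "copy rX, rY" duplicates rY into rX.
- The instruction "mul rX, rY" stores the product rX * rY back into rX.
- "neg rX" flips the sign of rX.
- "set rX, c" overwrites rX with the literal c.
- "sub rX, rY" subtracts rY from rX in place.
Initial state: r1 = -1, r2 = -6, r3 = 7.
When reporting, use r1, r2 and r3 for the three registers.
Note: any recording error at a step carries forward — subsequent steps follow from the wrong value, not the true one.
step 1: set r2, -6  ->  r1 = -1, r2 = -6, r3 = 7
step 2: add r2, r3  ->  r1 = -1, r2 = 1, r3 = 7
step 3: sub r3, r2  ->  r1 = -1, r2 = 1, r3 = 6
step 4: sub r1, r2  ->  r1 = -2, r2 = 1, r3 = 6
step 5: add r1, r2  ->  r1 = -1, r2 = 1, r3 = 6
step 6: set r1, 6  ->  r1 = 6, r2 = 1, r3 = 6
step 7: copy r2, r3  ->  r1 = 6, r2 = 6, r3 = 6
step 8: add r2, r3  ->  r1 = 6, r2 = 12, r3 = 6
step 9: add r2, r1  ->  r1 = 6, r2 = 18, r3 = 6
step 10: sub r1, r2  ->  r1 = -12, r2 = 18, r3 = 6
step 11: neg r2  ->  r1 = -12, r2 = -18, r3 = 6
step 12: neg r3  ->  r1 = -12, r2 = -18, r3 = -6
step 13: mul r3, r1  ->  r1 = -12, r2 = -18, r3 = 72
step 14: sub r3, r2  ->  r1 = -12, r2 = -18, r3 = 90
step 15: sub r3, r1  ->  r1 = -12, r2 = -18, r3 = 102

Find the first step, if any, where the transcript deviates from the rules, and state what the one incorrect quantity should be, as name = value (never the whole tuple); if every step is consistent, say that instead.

no error

1. r2 = -6 (no discrepancy)
2. r2 = -6 + 7 = 1 (matches)
3. r3 = 7 - 1 = 6 (consistent with the transcript)
4. r1 = -1 - 1 = -2 (verified)
5. r1 = -2 + 1 = -1 (exactly as logged)
6. r1 = 6 (same as recorded)
7. r2 = 6 (confirmed correct)
8. r2 = 6 + 6 = 12 (in agreement)
9. r2 = 12 + 6 = 18 (no discrepancy)
10. r1 = 6 - 18 = -12 (confirmed correct)
11. r2 = -(18) = -18 (consistent with the transcript)
12. r3 = -(6) = -6 (confirmed correct)
13. r3 = -6 * -12 = 72 (exactly as logged)
14. r3 = 72 - -18 = 90 (confirmed correct)
15. r3 = 90 - -12 = 102 (consistent with the transcript)
No step deviates from the rules.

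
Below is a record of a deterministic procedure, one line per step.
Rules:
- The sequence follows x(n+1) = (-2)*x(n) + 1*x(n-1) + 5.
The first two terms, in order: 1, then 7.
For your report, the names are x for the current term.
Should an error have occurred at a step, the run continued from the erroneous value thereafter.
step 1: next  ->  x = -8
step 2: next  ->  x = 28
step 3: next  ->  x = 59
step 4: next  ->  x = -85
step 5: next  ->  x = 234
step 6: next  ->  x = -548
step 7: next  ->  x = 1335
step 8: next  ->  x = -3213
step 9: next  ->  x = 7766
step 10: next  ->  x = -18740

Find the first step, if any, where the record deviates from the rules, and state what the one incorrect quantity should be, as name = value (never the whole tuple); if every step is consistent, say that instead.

step 3, x = -59

Recomputing the run from the initial state:
step 1: x = -8
step 2: x = 28
step 3: x = -59
step 4: x = 151
step 5: x = -356
step 6: x = 868
step 7: x = -2087
step 8: x = 5047
step 9: x = -12176
step 10: x = 29404
The first disagreement with the record is at step 3, where the value should be x = -59.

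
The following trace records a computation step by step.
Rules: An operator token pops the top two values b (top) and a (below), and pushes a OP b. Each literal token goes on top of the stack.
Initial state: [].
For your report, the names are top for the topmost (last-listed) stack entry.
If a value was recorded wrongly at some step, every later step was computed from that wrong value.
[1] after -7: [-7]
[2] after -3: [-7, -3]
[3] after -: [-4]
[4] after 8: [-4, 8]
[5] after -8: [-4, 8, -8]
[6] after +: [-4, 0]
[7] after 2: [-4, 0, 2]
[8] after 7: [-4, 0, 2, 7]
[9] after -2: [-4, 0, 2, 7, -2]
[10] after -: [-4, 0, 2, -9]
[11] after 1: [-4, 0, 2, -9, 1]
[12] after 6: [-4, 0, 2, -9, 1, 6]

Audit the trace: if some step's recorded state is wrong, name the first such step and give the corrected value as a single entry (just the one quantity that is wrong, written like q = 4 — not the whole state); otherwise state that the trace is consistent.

step 10, top = 9

Recomputing the run from the initial state:
step 1: [-7]
step 2: [-7, -3]
step 3: [-4]
step 4: [-4, 8]
step 5: [-4, 8, -8]
step 6: [-4, 0]
step 7: [-4, 0, 2]
step 8: [-4, 0, 2, 7]
step 9: [-4, 0, 2, 7, -2]
step 10: [-4, 0, 2, 9]
step 11: [-4, 0, 2, 9, 1]
step 12: [-4, 0, 2, 9, 1, 6]
The first disagreement with the trace is at step 10, where the value should be top = 9.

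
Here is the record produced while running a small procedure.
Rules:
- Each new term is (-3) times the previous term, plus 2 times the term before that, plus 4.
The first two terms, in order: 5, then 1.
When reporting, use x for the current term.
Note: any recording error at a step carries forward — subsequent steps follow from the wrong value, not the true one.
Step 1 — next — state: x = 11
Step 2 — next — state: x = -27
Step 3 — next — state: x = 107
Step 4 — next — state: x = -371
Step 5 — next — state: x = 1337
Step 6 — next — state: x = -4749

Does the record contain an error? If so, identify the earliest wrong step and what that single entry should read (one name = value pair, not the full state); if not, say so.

1. x = -3*(1) + (2)*(5) + (4) = 11 (verified)
2. x = -3*(11) + (2)*(1) + (4) = -27 (matches)
3. x = -3*(-27) + (2)*(11) + (4) = 107 (checks out)
4. x = -3*(107) + (2)*(-27) + (4) = -371 (matches)
5. x = -3*(-371) + (2)*(107) + (4) = 1331 (not what was recorded)
First incorrect step: 5; the correct value is x = 1331.

step 5, x = 1331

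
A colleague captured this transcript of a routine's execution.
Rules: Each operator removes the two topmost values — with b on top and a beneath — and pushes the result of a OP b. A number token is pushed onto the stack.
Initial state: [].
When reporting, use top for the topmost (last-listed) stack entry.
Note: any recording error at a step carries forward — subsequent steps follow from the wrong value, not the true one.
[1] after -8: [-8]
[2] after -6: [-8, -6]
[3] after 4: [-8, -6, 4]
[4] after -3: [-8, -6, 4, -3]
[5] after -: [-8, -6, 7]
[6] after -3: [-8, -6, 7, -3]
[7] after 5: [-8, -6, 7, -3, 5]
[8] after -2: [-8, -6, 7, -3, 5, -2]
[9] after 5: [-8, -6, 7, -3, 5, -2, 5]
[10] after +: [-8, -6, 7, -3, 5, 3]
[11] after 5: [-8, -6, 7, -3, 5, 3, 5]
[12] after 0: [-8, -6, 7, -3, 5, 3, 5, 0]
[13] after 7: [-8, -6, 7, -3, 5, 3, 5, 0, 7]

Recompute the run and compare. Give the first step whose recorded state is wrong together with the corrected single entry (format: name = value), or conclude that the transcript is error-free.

step 1: push -8: top = -8 -> same as recorded
step 2: push -6: top = -6 -> exactly as logged
step 3: push 4: top = 4 -> verified
step 4: push -3: top = -3 -> agrees with the transcript
step 5: 4 - -3 = 7 -> same as recorded
step 6: push -3: top = -3 -> same as recorded
step 7: push 5: top = 5 -> same as recorded
step 8: push -2: top = -2 -> agrees with the transcript
step 9: push 5: top = 5 -> consistent with the transcript
step 10: -2 + 5 = 3 -> confirmed correct
step 11: push 5: top = 5 -> matches
step 12: push 0: top = 0 -> exactly as logged
step 13: push 7: top = 7 -> agrees with the transcript
The recomputation confirms every line.

no error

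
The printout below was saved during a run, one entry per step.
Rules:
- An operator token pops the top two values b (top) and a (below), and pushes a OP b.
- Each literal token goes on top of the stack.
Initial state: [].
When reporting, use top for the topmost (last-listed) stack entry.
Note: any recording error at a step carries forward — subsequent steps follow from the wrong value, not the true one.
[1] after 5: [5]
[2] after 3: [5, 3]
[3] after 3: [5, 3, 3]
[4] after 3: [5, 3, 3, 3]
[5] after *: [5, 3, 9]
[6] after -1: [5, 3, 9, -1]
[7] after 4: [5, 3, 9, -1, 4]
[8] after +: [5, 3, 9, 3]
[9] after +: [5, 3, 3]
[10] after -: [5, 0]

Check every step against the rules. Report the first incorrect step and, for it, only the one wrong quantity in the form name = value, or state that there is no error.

Recomputing the run from the initial state:
step 1: [5]
step 2: [5, 3]
step 3: [5, 3, 3]
step 4: [5, 3, 3, 3]
step 5: [5, 3, 9]
step 6: [5, 3, 9, -1]
step 7: [5, 3, 9, -1, 4]
step 8: [5, 3, 9, 3]
step 9: [5, 3, 12]
step 10: [5, -9]
The first disagreement with the printout is at step 9, where the value should be top = 12.

step 9, top = 12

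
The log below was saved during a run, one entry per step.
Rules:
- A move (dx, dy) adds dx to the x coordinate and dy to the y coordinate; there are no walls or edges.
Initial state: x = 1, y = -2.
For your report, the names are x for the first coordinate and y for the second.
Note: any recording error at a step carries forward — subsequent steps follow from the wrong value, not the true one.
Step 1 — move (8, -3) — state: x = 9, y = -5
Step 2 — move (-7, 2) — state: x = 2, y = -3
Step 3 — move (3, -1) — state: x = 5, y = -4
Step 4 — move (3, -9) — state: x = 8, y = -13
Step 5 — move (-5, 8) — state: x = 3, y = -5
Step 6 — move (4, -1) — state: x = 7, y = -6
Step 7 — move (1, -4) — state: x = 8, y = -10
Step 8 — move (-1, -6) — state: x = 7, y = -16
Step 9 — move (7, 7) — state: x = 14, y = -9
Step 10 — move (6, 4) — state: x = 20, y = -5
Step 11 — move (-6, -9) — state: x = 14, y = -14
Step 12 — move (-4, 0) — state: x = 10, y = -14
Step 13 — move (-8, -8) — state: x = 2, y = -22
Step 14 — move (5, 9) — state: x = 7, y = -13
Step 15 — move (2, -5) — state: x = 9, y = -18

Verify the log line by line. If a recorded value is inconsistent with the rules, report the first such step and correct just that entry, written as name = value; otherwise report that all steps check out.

step 1: x = 1 + (8) = 9, y = -2 + (-3) = -5 -> same as recorded
step 2: x = 9 + (-7) = 2, y = -5 + (2) = -3 -> matches
step 3: x = 2 + (3) = 5, y = -3 + (-1) = -4 -> same as recorded
step 4: x = 5 + (3) = 8, y = -4 + (-9) = -13 -> in agreement
step 5: x = 8 + (-5) = 3, y = -13 + (8) = -5 -> checks out
step 6: x = 3 + (4) = 7, y = -5 + (-1) = -6 -> agrees with the log
step 7: x = 7 + (1) = 8, y = -6 + (-4) = -10 -> no discrepancy
step 8: x = 8 + (-1) = 7, y = -10 + (-6) = -16 -> checks out
step 9: x = 7 + (7) = 14, y = -16 + (7) = -9 -> matches
step 10: x = 14 + (6) = 20, y = -9 + (4) = -5 -> verified
step 11: x = 20 + (-6) = 14, y = -5 + (-9) = -14 -> same as recorded
step 12: x = 14 + (-4) = 10, y = -14 + (0) = -14 -> checks out
step 13: x = 10 + (-8) = 2, y = -14 + (-8) = -22 -> checks out
step 14: x = 2 + (5) = 7, y = -22 + (9) = -13 -> matches
step 15: x = 7 + (2) = 9, y = -13 + (-5) = -18 -> agrees with the log
Each recorded entry agrees with the recomputation.

no error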